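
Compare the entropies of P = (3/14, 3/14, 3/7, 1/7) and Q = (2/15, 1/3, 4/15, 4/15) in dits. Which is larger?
Q

Computing entropies in dits:
H(P) = 0.5651
H(Q) = 0.5819

Distribution Q has higher entropy.

Intuition: The distribution closer to uniform (more spread out) has higher entropy.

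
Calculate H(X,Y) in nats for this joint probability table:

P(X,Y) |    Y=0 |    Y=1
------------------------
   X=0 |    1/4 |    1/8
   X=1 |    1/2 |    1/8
1.2130 nats

Joint entropy is H(X,Y) = -Σ_{x,y} p(x,y) log p(x,y).

Summing over all non-zero entries:
H(X,Y) = -[1/4·log_e(1/4) + 1/8·log_e(1/8) + 1/2·log_e(1/2) + 1/8·log_e(1/8)]
H(X,Y) = 1.2130 nats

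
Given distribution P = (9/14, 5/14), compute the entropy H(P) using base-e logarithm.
0.6518 nats

Shannon entropy is H(X) = -Σ p(x) log p(x).

For P = (9/14, 5/14):
H = -9/14 × log_e(9/14) -5/14 × log_e(5/14)
H = 0.6518 nats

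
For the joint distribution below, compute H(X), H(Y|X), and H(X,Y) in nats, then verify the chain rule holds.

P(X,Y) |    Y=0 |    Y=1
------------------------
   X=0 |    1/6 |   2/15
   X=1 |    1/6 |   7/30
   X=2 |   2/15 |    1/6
H(X,Y) = 1.7728, H(X) = 1.0889, H(Y|X) = 0.6839 (all in nats)

Chain rule: H(X,Y) = H(X) + H(Y|X)

Left side — joint entropy directly:
H(X,Y) = -Σ p(x,y) log p(x,y) = 1.7728 nats

Right side — compute H(Y|X) from the conditional distributions:
P(X) = (3/10, 2/5, 3/10), so H(X) = 1.0889 nats
H(Y|X) = Σ_x P(X=x) · H(Y|X=x):
  P(Y|X=0) = (5/9, 4/9), H(Y|X=0) = 0.6870, weight P(X=0) = 3/10
  P(Y|X=1) = (5/12, 7/12), H(Y|X=1) = 0.6792, weight P(X=1) = 2/5
  P(Y|X=2) = (4/9, 5/9), H(Y|X=2) = 0.6870, weight P(X=2) = 3/10
H(Y|X) = 0.6839 nats

H(X) + H(Y|X) = 1.0889 + 0.6839 = 1.7728 nats

Both sides equal 1.7728 nats. ✓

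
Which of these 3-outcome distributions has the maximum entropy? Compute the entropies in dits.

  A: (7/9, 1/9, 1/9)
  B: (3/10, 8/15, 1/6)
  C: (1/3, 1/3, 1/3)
C

For a discrete distribution over n outcomes, entropy is maximized by the uniform distribution.

Computing entropies:
H(A) = 0.2969 dits
H(B) = 0.4322 dits
H(C) = 0.4771 dits

The uniform distribution (where all probabilities equal 1/3) achieves the maximum entropy of log_10(3) = 0.4771 dits.

Distribution C has the highest entropy.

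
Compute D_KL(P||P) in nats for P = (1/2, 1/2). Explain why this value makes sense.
0.0000 nats

KL divergence satisfies the Gibbs inequality: D_KL(P||Q) ≥ 0 for all distributions P, Q.

D_KL(P||Q) = Σ p(x) log(p(x)/q(x))
Each term is p(x) × log_e(p(x)/p(x)) = p(x) × log_e(1) = 0, so the sum is 0.
D_KL(P||Q) = 0.0000 nats

When P = Q, the KL divergence is exactly 0, as there is no 'divergence' between identical distributions.

This non-negativity is a fundamental property: relative entropy cannot be negative because it measures how different Q is from P.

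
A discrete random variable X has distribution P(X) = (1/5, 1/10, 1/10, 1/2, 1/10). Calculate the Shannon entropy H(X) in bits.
1.9610 bits

Shannon entropy is H(X) = -Σ p(x) log p(x).

For P = (1/5, 1/10, 1/10, 1/2, 1/10):
H = -1/5 × log_2(1/5) -1/10 × log_2(1/10) -1/10 × log_2(1/10) -1/2 × log_2(1/2) -1/10 × log_2(1/10)
H = 1.9610 bits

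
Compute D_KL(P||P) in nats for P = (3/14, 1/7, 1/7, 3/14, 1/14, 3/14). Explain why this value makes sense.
0.0000 nats

KL divergence satisfies the Gibbs inequality: D_KL(P||Q) ≥ 0 for all distributions P, Q.

D_KL(P||Q) = Σ p(x) log(p(x)/q(x))
Each term is p(x) × log_e(p(x)/p(x)) = p(x) × log_e(1) = 0, so the sum is 0.
D_KL(P||Q) = 0.0000 nats

When P = Q, the KL divergence is exactly 0, as there is no 'divergence' between identical distributions.

This non-negativity is a fundamental property: relative entropy cannot be negative because it measures how different Q is from P.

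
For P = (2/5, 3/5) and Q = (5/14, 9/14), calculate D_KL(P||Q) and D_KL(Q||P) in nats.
D_KL(P||Q) = 0.0039, D_KL(Q||P) = 0.0039

KL divergence is not symmetric: D_KL(P||Q) ≠ D_KL(Q||P) in general.

D_KL(P||Q) = 0.0039 nats
D_KL(Q||P) = 0.0039 nats

In this case they happen to be equal (to 4 decimal places).

This asymmetry is why KL divergence is not a true distance metric.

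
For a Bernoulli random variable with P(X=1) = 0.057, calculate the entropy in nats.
0.2186 nats

The binary entropy function is:
H(p) = -p log(p) - (1-p) log(1-p)

H(0.057) = -0.057 × log_e(0.057) - 0.943 × log_e(0.943)
H(0.057) = 0.2186 nats

Note: Binary entropy is maximized at p=0.5 (H=1 bit) and minimized at p=0 or p=1 (H=0).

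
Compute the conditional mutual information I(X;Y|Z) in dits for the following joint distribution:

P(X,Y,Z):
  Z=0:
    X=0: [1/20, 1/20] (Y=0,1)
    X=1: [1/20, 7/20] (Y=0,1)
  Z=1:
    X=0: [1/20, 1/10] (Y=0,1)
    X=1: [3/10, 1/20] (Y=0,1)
0.0419 dits

Conditional mutual information: I(X;Y|Z) = H(X|Z) + H(Y|Z) - H(X,Y|Z)

H(Z) = 0.3010
H(X,Z) = 0.5423 → H(X|Z) = 0.2413
H(Y,Z) = 0.5423 → H(Y|Z) = 0.2413
H(X,Y,Z) = 0.7417 → H(X,Y|Z) = 0.4407

I(X;Y|Z) = 0.2413 + 0.2413 - 0.4407 = 0.0419 dits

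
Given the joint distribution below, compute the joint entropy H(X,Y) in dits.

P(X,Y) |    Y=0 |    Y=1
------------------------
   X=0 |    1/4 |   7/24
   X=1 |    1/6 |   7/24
0.5924 dits

Joint entropy is H(X,Y) = -Σ_{x,y} p(x,y) log p(x,y).

Summing over all non-zero entries:
H(X,Y) = -[1/4·log_10(1/4) + 7/24·log_10(7/24) + 1/6·log_10(1/6) + 7/24·log_10(7/24)]
H(X,Y) = 0.5924 dits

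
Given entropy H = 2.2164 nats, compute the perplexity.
9.1742

Perplexity is e^H (or exp(H) for natural log).

H = 2.2164 nats
Perplexity = e^2.2164 = 9.1742

Interpretation: The model's uncertainty is equivalent to choosing uniformly among 9.2 options.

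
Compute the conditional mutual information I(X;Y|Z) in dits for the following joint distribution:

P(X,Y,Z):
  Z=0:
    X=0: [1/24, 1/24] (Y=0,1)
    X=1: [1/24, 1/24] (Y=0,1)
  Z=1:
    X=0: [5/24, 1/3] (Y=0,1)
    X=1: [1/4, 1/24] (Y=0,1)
0.0404 dits

Conditional mutual information: I(X;Y|Z) = H(X|Z) + H(Y|Z) - H(X,Y|Z)

H(Z) = 0.1957
H(X,Z) = 0.4802 → H(X|Z) = 0.2845
H(Y,Z) = 0.4949 → H(Y|Z) = 0.2992
H(X,Y,Z) = 0.7390 → H(X,Y|Z) = 0.5433

I(X;Y|Z) = 0.2845 + 0.2992 - 0.5433 = 0.0404 dits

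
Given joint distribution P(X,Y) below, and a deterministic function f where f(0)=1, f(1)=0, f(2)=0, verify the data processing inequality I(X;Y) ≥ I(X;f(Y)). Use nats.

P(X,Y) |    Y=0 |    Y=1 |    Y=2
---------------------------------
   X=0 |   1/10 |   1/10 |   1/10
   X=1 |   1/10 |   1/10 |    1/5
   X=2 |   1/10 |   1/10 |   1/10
I(X;Y) = 0.0138, I(X;f(Y)) = 0.0040, inequality holds: 0.0138 ≥ 0.0040

Data Processing Inequality: For any Markov chain X → Y → Z, we have I(X;Y) ≥ I(X;Z).

Here Z = f(Y) is a deterministic function of Y, forming X → Y → Z.

Original I(X;Y) = 0.0138 nats

After applying f:
P(X,Z) where Z=f(Y):
- P(X,Z=0) = P(X,Y=1) + P(X,Y=2)
- P(X,Z=1) = P(X,Y=0)

I(X;Z) = I(X;f(Y)) = 0.0040 nats

Verification: 0.0138 ≥ 0.0040 ✓

Information cannot be created by processing; the function f can only lose information about X.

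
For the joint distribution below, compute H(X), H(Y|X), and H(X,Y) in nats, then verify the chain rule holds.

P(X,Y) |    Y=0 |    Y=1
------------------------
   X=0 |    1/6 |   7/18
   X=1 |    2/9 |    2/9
H(X,Y) = 1.3344, H(X) = 0.6870, H(Y|X) = 0.6474 (all in nats)

Chain rule: H(X,Y) = H(X) + H(Y|X)

Left side — joint entropy directly:
H(X,Y) = -Σ p(x,y) log p(x,y) = 1.3344 nats

Right side — compute H(Y|X) from the conditional distributions:
P(X) = (5/9, 4/9), so H(X) = 0.6870 nats
H(Y|X) = Σ_x P(X=x) · H(Y|X=x):
  P(Y|X=0) = (3/10, 7/10), H(Y|X=0) = 0.6109, weight P(X=0) = 5/9
  P(Y|X=1) = (1/2, 1/2), H(Y|X=1) = 0.6931, weight P(X=1) = 4/9
H(Y|X) = 0.6474 nats

H(X) + H(Y|X) = 0.6870 + 0.6474 = 1.3344 nats

Both sides equal 1.3344 nats. ✓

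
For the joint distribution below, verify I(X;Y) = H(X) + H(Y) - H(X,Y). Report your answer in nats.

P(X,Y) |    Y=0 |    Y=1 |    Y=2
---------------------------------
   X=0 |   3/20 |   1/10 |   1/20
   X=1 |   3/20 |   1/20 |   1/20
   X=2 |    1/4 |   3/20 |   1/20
I(X;Y) = 0.0120 nats

Mutual information has multiple equivalent forms:
- I(X;Y) = H(X) - H(X|Y)
- I(X;Y) = H(Y) - H(Y|X)
- I(X;Y) = H(X) + H(Y) - H(X,Y)

Computing all quantities:
H(X) = 1.0671, H(Y) = 0.9746, H(X,Y) = 2.0297
H(X|Y) = 1.0551, H(Y|X) = 0.9626

Verification:
H(X) - H(X|Y) = 1.0671 - 1.0551 = 0.0120
H(Y) - H(Y|X) = 0.9746 - 0.9626 = 0.0120
H(X) + H(Y) - H(X,Y) = 1.0671 + 0.9746 - 2.0297 = 0.0120

All forms give I(X;Y) = 0.0120 nats. ✓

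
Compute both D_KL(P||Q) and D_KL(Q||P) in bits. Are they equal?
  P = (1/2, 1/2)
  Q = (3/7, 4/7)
D_KL(P||Q) = 0.0149, D_KL(Q||P) = 0.0148

KL divergence is not symmetric: D_KL(P||Q) ≠ D_KL(Q||P) in general.

D_KL(P||Q) = 0.0149 bits
D_KL(Q||P) = 0.0148 bits

No, they are not equal!

This asymmetry is why KL divergence is not a true distance metric.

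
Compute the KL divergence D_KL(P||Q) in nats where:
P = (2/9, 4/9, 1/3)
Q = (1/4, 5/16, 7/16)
0.0397 nats

KL divergence: D_KL(P||Q) = Σ p(x) log(p(x)/q(x))

Computing term by term:
  x=0: 2/9 × log_e[(2/9)/(1/4)] = 2/9 × -0.1178 = -0.0262
  x=1: 4/9 × log_e[(4/9)/(5/16)] = 4/9 × 0.3522 = 0.1565
  x=2: 1/3 × log_e[(1/3)/(7/16)] = 1/3 × -0.2719 = -0.0906

D_KL(P||Q) = 0.0397 nats

Note: KL divergence is always non-negative and equals 0 iff P = Q.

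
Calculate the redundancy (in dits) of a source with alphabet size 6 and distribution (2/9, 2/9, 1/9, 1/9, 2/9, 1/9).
0.0246 dits

Redundancy measures how far a source is from maximum entropy:
R = H_max - H(X)

Maximum entropy for 6 symbols: H_max = log_10(6) = 0.7782 dits
Actual entropy: H(X) = 0.7536 dits
Redundancy: R = 0.7782 - 0.7536 = 0.0246 dits

This redundancy represents potential for compression: the source could be compressed by 0.0246 dits per symbol.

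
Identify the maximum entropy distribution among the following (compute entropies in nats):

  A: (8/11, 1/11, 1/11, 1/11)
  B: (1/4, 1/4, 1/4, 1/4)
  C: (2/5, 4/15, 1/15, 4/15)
B

For a discrete distribution over n outcomes, entropy is maximized by the uniform distribution.

Computing entropies:
H(A) = 0.8856 nats
H(B) = 1.3863 nats
H(C) = 1.2520 nats

The uniform distribution (where all probabilities equal 1/4) achieves the maximum entropy of log_e(4) = 1.3863 nats.

Distribution B has the highest entropy.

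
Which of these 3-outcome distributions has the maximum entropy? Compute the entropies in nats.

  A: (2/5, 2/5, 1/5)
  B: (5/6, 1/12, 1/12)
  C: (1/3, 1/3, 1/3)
C

For a discrete distribution over n outcomes, entropy is maximized by the uniform distribution.

Computing entropies:
H(A) = 1.0549 nats
H(B) = 0.5661 nats
H(C) = 1.0986 nats

The uniform distribution (where all probabilities equal 1/3) achieves the maximum entropy of log_e(3) = 1.0986 nats.

Distribution C has the highest entropy.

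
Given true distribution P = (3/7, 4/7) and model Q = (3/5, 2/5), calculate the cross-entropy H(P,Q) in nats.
0.7425 nats

Cross-entropy: H(P,Q) = -Σ p(x) log q(x)

Alternatively: H(P,Q) = H(P) + D_KL(P||Q)
H(P) = 0.6829 nats
D_KL(P||Q) = 0.0596 nats

H(P,Q) = 0.6829 + 0.0596 = 0.7425 nats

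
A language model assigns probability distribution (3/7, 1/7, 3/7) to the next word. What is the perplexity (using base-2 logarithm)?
2.7298

Perplexity is 2^H (or exp(H) for natural log).

First, H = -Σ p log p = 1.4488 bits
Perplexity = 2^1.4488 = 2.7298

Interpretation: The model's uncertainty is equivalent to choosing uniformly among 2.7 options.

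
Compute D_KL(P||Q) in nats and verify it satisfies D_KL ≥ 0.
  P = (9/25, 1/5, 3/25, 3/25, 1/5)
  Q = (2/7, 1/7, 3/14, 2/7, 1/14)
0.1827 nats

KL divergence satisfies the Gibbs inequality: D_KL(P||Q) ≥ 0 for all distributions P, Q.

D_KL(P||Q) = Σ p(x) log(p(x)/q(x))
Term by term:
  x=0: 9/25 × log_e[(9/25)/(2/7)] = 0.0832
  x=1: 1/5 × log_e[(1/5)/(1/7)] = 0.0673
  x=2: 3/25 × log_e[(3/25)/(3/14)] = -0.0696
  x=3: 3/25 × log_e[(3/25)/(2/7)] = -0.1041
  x=4: 1/5 × log_e[(1/5)/(1/14)] = 0.2059
D_KL(P||Q) = 0.1827 nats

D_KL(P||Q) = 0.1827 ≥ 0 ✓

This non-negativity is a fundamental property: relative entropy cannot be negative because it measures how different Q is from P.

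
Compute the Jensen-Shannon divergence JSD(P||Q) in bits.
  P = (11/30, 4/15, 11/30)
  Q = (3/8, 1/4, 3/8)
0.0003 bits

Jensen-Shannon divergence is:
JSD(P||Q) = 0.5 × D_KL(P||M) + 0.5 × D_KL(Q||M)
where M = 0.5 × (P + Q) is the mixture distribution.

M = 0.5 × (11/30, 4/15, 11/30) + 0.5 × (3/8, 1/4, 3/8) = (0.370833, 0.258333, 0.370833)

D_KL(P||M) = 0.0003 bits
D_KL(Q||M) = 0.0003 bits

JSD(P||Q) = 0.5 × 0.0003 + 0.5 × 0.0003 = 0.0003 bits

Unlike KL divergence, JSD is symmetric and bounded: 0 ≤ JSD ≤ log(2).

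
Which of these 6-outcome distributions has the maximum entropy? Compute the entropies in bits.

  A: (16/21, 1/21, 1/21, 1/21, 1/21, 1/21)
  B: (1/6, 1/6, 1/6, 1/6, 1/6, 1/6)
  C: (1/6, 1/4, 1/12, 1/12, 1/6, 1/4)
B

For a discrete distribution over n outcomes, entropy is maximized by the uniform distribution.

Computing entropies:
H(A) = 1.3447 bits
H(B) = 2.5850 bits
H(C) = 2.4591 bits

The uniform distribution (where all probabilities equal 1/6) achieves the maximum entropy of log_2(6) = 2.5850 bits.

Distribution B has the highest entropy.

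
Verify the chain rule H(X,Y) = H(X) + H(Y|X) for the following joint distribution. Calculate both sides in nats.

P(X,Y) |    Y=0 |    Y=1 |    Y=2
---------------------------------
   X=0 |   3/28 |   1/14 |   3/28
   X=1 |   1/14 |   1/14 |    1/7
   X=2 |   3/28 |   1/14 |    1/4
H(X,Y) = 2.0965, H(X) = 1.0790, H(Y|X) = 1.0175 (all in nats)

Chain rule: H(X,Y) = H(X) + H(Y|X)

Left side — joint entropy directly:
H(X,Y) = -Σ p(x,y) log p(x,y) = 2.0965 nats

Right side — compute H(Y|X) from the conditional distributions:
P(X) = (2/7, 2/7, 3/7), so H(X) = 1.0790 nats
H(Y|X) = Σ_x P(X=x) · H(Y|X=x):
  P(Y|X=0) = (3/8, 1/4, 3/8), H(Y|X=0) = 1.0822, weight P(X=0) = 2/7
  P(Y|X=1) = (1/4, 1/4, 1/2), H(Y|X=1) = 1.0397, weight P(X=1) = 2/7
  P(Y|X=2) = (1/4, 1/6, 7/12), H(Y|X=2) = 0.9596, weight P(X=2) = 3/7
H(Y|X) = 1.0175 nats

H(X) + H(Y|X) = 1.0790 + 1.0175 = 2.0965 nats

Both sides equal 2.0965 nats. ✓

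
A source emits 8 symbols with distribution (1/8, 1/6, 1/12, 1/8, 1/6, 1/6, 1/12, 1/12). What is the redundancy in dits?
0.0184 dits

Redundancy measures how far a source is from maximum entropy:
R = H_max - H(X)

Maximum entropy for 8 symbols: H_max = log_10(8) = 0.9031 dits
Actual entropy: H(X) = 0.8846 dits
Redundancy: R = 0.9031 - 0.8846 = 0.0184 dits

This redundancy represents potential for compression: the source could be compressed by 0.0184 dits per symbol.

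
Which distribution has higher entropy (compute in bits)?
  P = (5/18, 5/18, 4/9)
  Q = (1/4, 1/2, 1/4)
P

Computing entropies in bits:
H(P) = 1.5466
H(Q) = 1.5000

Distribution P has higher entropy.

Intuition: The distribution closer to uniform (more spread out) has higher entropy.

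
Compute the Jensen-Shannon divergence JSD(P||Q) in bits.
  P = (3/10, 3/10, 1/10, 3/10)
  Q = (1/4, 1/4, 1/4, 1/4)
0.0289 bits

Jensen-Shannon divergence is:
JSD(P||Q) = 0.5 × D_KL(P||M) + 0.5 × D_KL(Q||M)
where M = 0.5 × (P + Q) is the mixture distribution.

M = 0.5 × (3/10, 3/10, 1/10, 3/10) + 0.5 × (1/4, 1/4, 1/4, 1/4) = (11/40, 11/40, 7/40, 11/40)

D_KL(P||M) = 0.0322 bits
D_KL(Q||M) = 0.0255 bits

JSD(P||Q) = 0.5 × 0.0322 + 0.5 × 0.0255 = 0.0289 bits

Unlike KL divergence, JSD is symmetric and bounded: 0 ≤ JSD ≤ log(2).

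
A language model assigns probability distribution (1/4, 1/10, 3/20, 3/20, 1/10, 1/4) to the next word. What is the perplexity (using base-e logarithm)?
5.6002

Perplexity is e^H (or exp(H) for natural log).

First, H = -Σ p log p = 1.7228 nats
Perplexity = e^1.7228 = 5.6002

Interpretation: The model's uncertainty is equivalent to choosing uniformly among 5.6 options.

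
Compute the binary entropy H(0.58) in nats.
0.6803 nats

The binary entropy function is:
H(p) = -p log(p) - (1-p) log(1-p)

H(0.58) = -0.58 × log_e(0.58) - 0.42 × log_e(0.42)
H(0.58) = 0.6803 nats

Note: Binary entropy is maximized at p=0.5 (H=1 bit) and minimized at p=0 or p=1 (H=0).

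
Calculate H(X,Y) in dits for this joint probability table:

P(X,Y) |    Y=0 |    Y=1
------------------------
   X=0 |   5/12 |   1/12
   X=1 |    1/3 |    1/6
0.5371 dits

Joint entropy is H(X,Y) = -Σ_{x,y} p(x,y) log p(x,y).

Summing over all non-zero entries:
H(X,Y) = -[5/12·log_10(5/12) + 1/12·log_10(1/12) + 1/3·log_10(1/3) + 1/6·log_10(1/6)]
H(X,Y) = 0.5371 dits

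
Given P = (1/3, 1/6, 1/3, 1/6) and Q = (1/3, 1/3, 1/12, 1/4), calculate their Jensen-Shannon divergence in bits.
0.0844 bits

Jensen-Shannon divergence is:
JSD(P||Q) = 0.5 × D_KL(P||M) + 0.5 × D_KL(Q||M)
where M = 0.5 × (P + Q) is the mixture distribution.

M = 0.5 × (1/3, 1/6, 1/3, 1/6) + 0.5 × (1/3, 1/3, 1/12, 1/4) = (1/3, 1/4, 5/24, 5/24)

D_KL(P||M) = 0.0749 bits
D_KL(Q||M) = 0.0939 bits

JSD(P||Q) = 0.5 × 0.0749 + 0.5 × 0.0939 = 0.0844 bits

Unlike KL divergence, JSD is symmetric and bounded: 0 ≤ JSD ≤ log(2).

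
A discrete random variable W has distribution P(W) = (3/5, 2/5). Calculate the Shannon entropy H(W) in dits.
0.2923 dits

Shannon entropy is H(X) = -Σ p(x) log p(x).

For P = (3/5, 2/5):
H = -3/5 × log_10(3/5) -2/5 × log_10(2/5)
H = 0.2923 dits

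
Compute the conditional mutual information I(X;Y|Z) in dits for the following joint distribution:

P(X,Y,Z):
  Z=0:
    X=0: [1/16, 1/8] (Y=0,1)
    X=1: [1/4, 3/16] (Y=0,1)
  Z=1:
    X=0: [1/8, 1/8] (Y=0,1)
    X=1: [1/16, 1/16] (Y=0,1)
0.0066 dits

Conditional mutual information: I(X;Y|Z) = H(X|Z) + H(Y|Z) - H(X,Y|Z)

H(Z) = 0.2873
H(X,Z) = 0.5568 → H(X|Z) = 0.2695
H(Y,Z) = 0.5883 → H(Y|Z) = 0.3010
H(X,Y,Z) = 0.8513 → H(X,Y|Z) = 0.5639

I(X;Y|Z) = 0.2695 + 0.3010 - 0.5639 = 0.0066 dits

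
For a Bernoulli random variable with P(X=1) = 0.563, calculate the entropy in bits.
0.9885 bits

The binary entropy function is:
H(p) = -p log(p) - (1-p) log(1-p)

H(0.563) = -0.563 × log_2(0.563) - 0.437 × log_2(0.437)
H(0.563) = 0.9885 bits

Note: Binary entropy is maximized at p=0.5 (H=1 bit) and minimized at p=0 or p=1 (H=0).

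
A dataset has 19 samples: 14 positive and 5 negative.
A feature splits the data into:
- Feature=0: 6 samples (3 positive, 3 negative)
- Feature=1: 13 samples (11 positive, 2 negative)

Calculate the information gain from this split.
0.0919 bits

Information Gain = H(Y) - H(Y|Feature)

Before split:
P(positive) = 14/19 = 0.7368
H(Y) = 0.8315 bits

After split:
Feature=0: H = 1.0000 bits (weight = 6/19)
Feature=1: H = 0.6194 bits (weight = 13/19)
H(Y|Feature) = (6/19)×1.0000 + (13/19)×0.6194 = 0.7396 bits

Information Gain = 0.8315 - 0.7396 = 0.0919 bits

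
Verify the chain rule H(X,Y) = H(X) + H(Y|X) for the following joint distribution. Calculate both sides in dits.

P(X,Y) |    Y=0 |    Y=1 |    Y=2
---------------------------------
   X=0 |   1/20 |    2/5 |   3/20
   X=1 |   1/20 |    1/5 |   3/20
H(X,Y) = 0.6762, H(X) = 0.2923, H(Y|X) = 0.3840 (all in dits)

Chain rule: H(X,Y) = H(X) + H(Y|X)

Left side — joint entropy directly:
H(X,Y) = -Σ p(x,y) log p(x,y) = 0.6762 dits

Right side — compute H(Y|X) from the conditional distributions:
P(X) = (3/5, 2/5), so H(X) = 0.2923 dits
H(Y|X) = Σ_x P(X=x) · H(Y|X=x):
  P(Y|X=0) = (1/12, 2/3, 1/4), H(Y|X=0) = 0.3578, weight P(X=0) = 3/5
  P(Y|X=1) = (1/8, 1/2, 3/8), H(Y|X=1) = 0.4231, weight P(X=1) = 2/5
H(Y|X) = 0.3840 dits

H(X) + H(Y|X) = 0.2923 + 0.3840 = 0.6762 dits

Both sides equal 0.6762 dits. ✓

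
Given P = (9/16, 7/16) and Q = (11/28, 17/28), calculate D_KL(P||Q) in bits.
0.0845 bits

KL divergence: D_KL(P||Q) = Σ p(x) log(p(x)/q(x))

Computing term by term:
  x=0: 9/16 × log_2[(9/16)/(11/28)] = 9/16 × 0.5178 = 0.2913
  x=1: 7/16 × log_2[(7/16)/(17/28)] = 7/16 × -0.4728 = -0.2068

D_KL(P||Q) = 0.0845 bits

Note: KL divergence is always non-negative and equals 0 iff P = Q.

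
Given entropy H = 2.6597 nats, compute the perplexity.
14.2920

Perplexity is e^H (or exp(H) for natural log).

H = 2.6597 nats
Perplexity = e^2.6597 = 14.2920

Interpretation: The model's uncertainty is equivalent to choosing uniformly among 14.3 options.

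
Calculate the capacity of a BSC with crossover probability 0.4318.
0.0135 bits

For a binary symmetric channel (BSC) with error probability p:
Capacity C = 1 - H(p) bits per symbol

where H(p) = -p log₂(p) - (1-p) log₂(1-p) is the binary entropy function.

H(0.4318) = 0.9865 bits
C = 1 - 0.9865 = 0.0135 bits per symbol

This means we can reliably transmit up to 0.0135 bits of information per channel use.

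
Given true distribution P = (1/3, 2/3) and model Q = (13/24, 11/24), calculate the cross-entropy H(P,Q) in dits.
0.3146 dits

Cross-entropy: H(P,Q) = -Σ p(x) log q(x)

Alternatively: H(P,Q) = H(P) + D_KL(P||Q)
H(P) = 0.2764 dits
D_KL(P||Q) = 0.0382 dits

H(P,Q) = 0.2764 + 0.0382 = 0.3146 dits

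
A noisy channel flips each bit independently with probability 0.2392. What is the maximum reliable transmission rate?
0.2063 bits

For a binary symmetric channel (BSC) with error probability p:
Capacity C = 1 - H(p) bits per symbol

where H(p) = -p log₂(p) - (1-p) log₂(1-p) is the binary entropy function.

H(0.2392) = 0.7937 bits
C = 1 - 0.7937 = 0.2063 bits per symbol

This means we can reliably transmit up to 0.2063 bits of information per channel use.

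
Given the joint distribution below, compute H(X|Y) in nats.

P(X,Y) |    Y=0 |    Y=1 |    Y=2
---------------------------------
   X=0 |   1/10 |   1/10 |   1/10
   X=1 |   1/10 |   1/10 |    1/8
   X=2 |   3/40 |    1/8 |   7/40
1.0836 nats

Using the chain rule: H(X|Y) = H(X,Y) - H(Y)

First, compute H(X,Y) = 2.1704 nats

Marginal P(Y) = (11/40, 13/40, 2/5)
H(Y) = 1.0868 nats

H(X|Y) = H(X,Y) - H(Y) = 2.1704 - 1.0868 = 1.0836 nats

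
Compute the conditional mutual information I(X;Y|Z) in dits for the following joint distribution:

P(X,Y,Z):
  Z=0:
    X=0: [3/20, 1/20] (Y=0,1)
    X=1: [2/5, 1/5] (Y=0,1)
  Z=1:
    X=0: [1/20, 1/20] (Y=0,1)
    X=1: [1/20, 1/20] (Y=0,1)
0.0011 dits

Conditional mutual information: I(X;Y|Z) = H(X|Z) + H(Y|Z) - H(X,Y|Z)

H(Z) = 0.2173
H(X,Z) = 0.4729 → H(X|Z) = 0.2556
H(Y,Z) = 0.4933 → H(Y|Z) = 0.2760
H(X,Y,Z) = 0.7478 → H(X,Y|Z) = 0.5305

I(X;Y|Z) = 0.2556 + 0.2760 - 0.5305 = 0.0011 dits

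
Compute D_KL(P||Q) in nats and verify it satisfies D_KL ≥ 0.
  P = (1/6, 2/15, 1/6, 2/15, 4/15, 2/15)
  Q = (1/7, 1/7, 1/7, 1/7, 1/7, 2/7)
0.0978 nats

KL divergence satisfies the Gibbs inequality: D_KL(P||Q) ≥ 0 for all distributions P, Q.

D_KL(P||Q) = Σ p(x) log(p(x)/q(x))
Term by term:
  x=0: 1/6 × log_e[(1/6)/(1/7)] = 0.0257
  x=1: 2/15 × log_e[(2/15)/(1/7)] = -0.0092
  x=2: 1/6 × log_e[(1/6)/(1/7)] = 0.0257
  x=3: 2/15 × log_e[(2/15)/(1/7)] = -0.0092
  x=4: 4/15 × log_e[(4/15)/(1/7)] = 0.1664
  x=5: 2/15 × log_e[(2/15)/(2/7)] = -0.1016
D_KL(P||Q) = 0.0978 nats

D_KL(P||Q) = 0.0978 ≥ 0 ✓

This non-negativity is a fundamental property: relative entropy cannot be negative because it measures how different Q is from P.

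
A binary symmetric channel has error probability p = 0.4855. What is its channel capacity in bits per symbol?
0.0006 bits

For a binary symmetric channel (BSC) with error probability p:
Capacity C = 1 - H(p) bits per symbol

where H(p) = -p log₂(p) - (1-p) log₂(1-p) is the binary entropy function.

H(0.4855) = 0.9994 bits
C = 1 - 0.9994 = 0.0006 bits per symbol

This means we can reliably transmit up to 0.0006 bits of information per channel use.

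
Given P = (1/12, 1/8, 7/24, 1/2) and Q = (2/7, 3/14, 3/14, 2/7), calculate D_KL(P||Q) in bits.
0.2881 bits

KL divergence: D_KL(P||Q) = Σ p(x) log(p(x)/q(x))

Computing term by term:
  x=0: 1/12 × log_2[(1/12)/(2/7)] = 1/12 × -1.7776 = -0.1481
  x=1: 1/8 × log_2[(1/8)/(3/14)] = 1/8 × -0.7776 = -0.0972
  x=2: 7/24 × log_2[(7/24)/(3/14)] = 7/24 × 0.4448 = 0.1297
  x=3: 1/2 × log_2[(1/2)/(2/7)] = 1/2 × 0.8074 = 0.4037

D_KL(P||Q) = 0.2881 bits

Note: KL divergence is always non-negative and equals 0 iff P = Q.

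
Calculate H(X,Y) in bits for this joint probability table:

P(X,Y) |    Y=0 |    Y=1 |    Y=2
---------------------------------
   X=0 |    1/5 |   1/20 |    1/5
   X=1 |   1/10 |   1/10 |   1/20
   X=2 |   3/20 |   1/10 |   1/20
2.9842 bits

Joint entropy is H(X,Y) = -Σ_{x,y} p(x,y) log p(x,y).

Summing over all non-zero entries:
H(X,Y) = -[1/5·log_2(1/5) + 1/20·log_2(1/20) + 1/5·log_2(1/5) + 1/10·log_2(1/10) + 1/10·log_2(1/10) + 1/20·log_2(1/20) + 3/20·log_2(3/20) + 1/10·log_2(1/10) + 1/20·log_2(1/20)]
H(X,Y) = 2.9842 bits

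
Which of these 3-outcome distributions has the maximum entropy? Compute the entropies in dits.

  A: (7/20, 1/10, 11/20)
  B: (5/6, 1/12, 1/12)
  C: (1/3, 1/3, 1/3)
C

For a discrete distribution over n outcomes, entropy is maximized by the uniform distribution.

Computing entropies:
H(A) = 0.4024 dits
H(B) = 0.2458 dits
H(C) = 0.4771 dits

The uniform distribution (where all probabilities equal 1/3) achieves the maximum entropy of log_10(3) = 0.4771 dits.

Distribution C has the highest entropy.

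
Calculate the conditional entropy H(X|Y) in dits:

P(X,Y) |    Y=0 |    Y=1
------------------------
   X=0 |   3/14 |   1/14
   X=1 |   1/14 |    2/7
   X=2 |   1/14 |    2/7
0.4168 dits

Using the chain rule: H(X|Y) = H(X,Y) - H(Y)

First, compute H(X,Y) = 0.6999 dits

Marginal P(Y) = (5/14, 9/14)
H(Y) = 0.2831 dits

H(X|Y) = H(X,Y) - H(Y) = 0.6999 - 0.2831 = 0.4168 dits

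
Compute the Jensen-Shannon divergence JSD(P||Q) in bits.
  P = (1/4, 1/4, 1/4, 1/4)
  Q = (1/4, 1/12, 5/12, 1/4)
0.0466 bits

Jensen-Shannon divergence is:
JSD(P||Q) = 0.5 × D_KL(P||M) + 0.5 × D_KL(Q||M)
where M = 0.5 × (P + Q) is the mixture distribution.

M = 0.5 × (1/4, 1/4, 1/4, 1/4) + 0.5 × (1/4, 1/12, 5/12, 1/4) = (1/4, 1/6, 1/3, 1/4)

D_KL(P||M) = 0.0425 bits
D_KL(Q||M) = 0.0508 bits

JSD(P||Q) = 0.5 × 0.0425 + 0.5 × 0.0508 = 0.0466 bits

Unlike KL divergence, JSD is symmetric and bounded: 0 ≤ JSD ≤ log(2).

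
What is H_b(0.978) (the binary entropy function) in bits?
0.1525 bits

The binary entropy function is:
H(p) = -p log(p) - (1-p) log(1-p)

H(0.978) = -0.978 × log_2(0.978) - 0.022 × log_2(0.022)
H(0.978) = 0.1525 bits

Note: Binary entropy is maximized at p=0.5 (H=1 bit) and minimized at p=0 or p=1 (H=0).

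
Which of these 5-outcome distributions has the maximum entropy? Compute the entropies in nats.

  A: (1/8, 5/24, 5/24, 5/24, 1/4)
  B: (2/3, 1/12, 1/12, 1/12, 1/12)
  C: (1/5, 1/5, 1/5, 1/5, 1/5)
C

For a discrete distribution over n outcomes, entropy is maximized by the uniform distribution.

Computing entropies:
H(A) = 1.5869 nats
H(B) = 1.0986 nats
H(C) = 1.6094 nats

The uniform distribution (where all probabilities equal 1/5) achieves the maximum entropy of log_e(5) = 1.6094 nats.

Distribution C has the highest entropy.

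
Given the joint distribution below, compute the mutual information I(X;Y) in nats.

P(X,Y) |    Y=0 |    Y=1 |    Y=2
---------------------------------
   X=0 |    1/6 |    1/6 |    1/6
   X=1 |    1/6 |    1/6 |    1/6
0.0000 nats

Mutual information: I(X;Y) = H(X) + H(Y) - H(X,Y)

Marginals:
P(X) = (1/2, 1/2), H(X) = 0.6931 nats
P(Y) = (1/3, 1/3, 1/3), H(Y) = 1.0986 nats

Joint entropy: H(X,Y) = 1.7918 nats

I(X;Y) = 0.6931 + 1.0986 - 1.7918 = 0.0000 nats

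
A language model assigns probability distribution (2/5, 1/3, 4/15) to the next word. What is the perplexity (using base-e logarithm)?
2.9600

Perplexity is e^H (or exp(H) for natural log).

First, H = -Σ p log p = 1.0852 nats
Perplexity = e^1.0852 = 2.9600

Interpretation: The model's uncertainty is equivalent to choosing uniformly among 3.0 options.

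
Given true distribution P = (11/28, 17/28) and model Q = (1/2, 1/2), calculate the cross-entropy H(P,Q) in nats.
0.6931 nats

Cross-entropy: H(P,Q) = -Σ p(x) log q(x)

Alternatively: H(P,Q) = H(P) + D_KL(P||Q)
H(P) = 0.6700 nats
D_KL(P||Q) = 0.0231 nats

H(P,Q) = 0.6700 + 0.0231 = 0.6931 nats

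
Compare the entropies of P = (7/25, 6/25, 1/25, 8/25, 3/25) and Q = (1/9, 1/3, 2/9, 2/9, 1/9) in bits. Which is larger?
Q

Computing entropies in bits:
H(P) = 2.0872
H(Q) = 2.1972

Distribution Q has higher entropy.

Intuition: The distribution closer to uniform (more spread out) has higher entropy.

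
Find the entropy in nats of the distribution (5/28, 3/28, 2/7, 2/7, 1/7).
1.5408 nats

Shannon entropy is H(X) = -Σ p(x) log p(x).

For P = (5/28, 3/28, 2/7, 2/7, 1/7):
H = -5/28 × log_e(5/28) -3/28 × log_e(3/28) -2/7 × log_e(2/7) -2/7 × log_e(2/7) -1/7 × log_e(1/7)
H = 1.5408 nats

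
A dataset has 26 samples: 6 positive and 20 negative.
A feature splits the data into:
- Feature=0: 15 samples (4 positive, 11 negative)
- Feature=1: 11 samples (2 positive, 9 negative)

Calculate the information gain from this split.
0.0073 bits

Information Gain = H(Y) - H(Y|Feature)

Before split:
P(positive) = 6/26 = 0.2308
H(Y) = 0.7793 bits

After split:
Feature=0: H = 0.8366 bits (weight = 15/26)
Feature=1: H = 0.6840 bits (weight = 11/26)
H(Y|Feature) = (15/26)×0.8366 + (11/26)×0.6840 = 0.7721 bits

Information Gain = 0.7793 - 0.7721 = 0.0073 bits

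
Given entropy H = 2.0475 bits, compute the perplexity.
4.1339

Perplexity is 2^H (or exp(H) for natural log).

H = 2.0475 bits
Perplexity = 2^2.0475 = 4.1339

Interpretation: The model's uncertainty is equivalent to choosing uniformly among 4.1 options.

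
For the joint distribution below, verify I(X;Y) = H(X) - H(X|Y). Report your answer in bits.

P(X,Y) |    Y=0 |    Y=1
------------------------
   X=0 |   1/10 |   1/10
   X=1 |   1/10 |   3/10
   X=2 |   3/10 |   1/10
I(X;Y) = 0.1510 bits

Mutual information has multiple equivalent forms:
- I(X;Y) = H(X) - H(X|Y)
- I(X;Y) = H(Y) - H(Y|X)
- I(X;Y) = H(X) + H(Y) - H(X,Y)

Computing all quantities:
H(X) = 1.5219, H(Y) = 1.0000, H(X,Y) = 2.3710
H(X|Y) = 1.3710, H(Y|X) = 0.8490

Verification:
H(X) - H(X|Y) = 1.5219 - 1.3710 = 0.1510
H(Y) - H(Y|X) = 1.0000 - 0.8490 = 0.1510
H(X) + H(Y) - H(X,Y) = 1.5219 + 1.0000 - 2.3710 = 0.1510

All forms give I(X;Y) = 0.1510 bits. ✓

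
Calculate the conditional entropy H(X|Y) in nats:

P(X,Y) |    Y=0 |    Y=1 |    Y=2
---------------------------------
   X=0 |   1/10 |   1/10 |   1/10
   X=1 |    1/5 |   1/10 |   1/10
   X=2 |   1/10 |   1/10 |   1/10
1.0751 nats

Using the chain rule: H(X|Y) = H(X,Y) - H(Y)

First, compute H(X,Y) = 2.1640 nats

Marginal P(Y) = (2/5, 3/10, 3/10)
H(Y) = 1.0889 nats

H(X|Y) = H(X,Y) - H(Y) = 2.1640 - 1.0889 = 1.0751 nats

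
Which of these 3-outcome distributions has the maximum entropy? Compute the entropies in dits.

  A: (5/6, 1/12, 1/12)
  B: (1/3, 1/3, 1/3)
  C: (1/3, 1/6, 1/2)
B

For a discrete distribution over n outcomes, entropy is maximized by the uniform distribution.

Computing entropies:
H(A) = 0.2458 dits
H(B) = 0.4771 dits
H(C) = 0.4392 dits

The uniform distribution (where all probabilities equal 1/3) achieves the maximum entropy of log_10(3) = 0.4771 dits.

Distribution B has the highest entropy.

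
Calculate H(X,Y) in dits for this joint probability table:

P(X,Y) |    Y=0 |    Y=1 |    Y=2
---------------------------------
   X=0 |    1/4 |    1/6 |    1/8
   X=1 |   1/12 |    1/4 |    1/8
0.7464 dits

Joint entropy is H(X,Y) = -Σ_{x,y} p(x,y) log p(x,y).

Summing over all non-zero entries:
H(X,Y) = -[1/4·log_10(1/4) + 1/6·log_10(1/6) + 1/8·log_10(1/8) + 1/12·log_10(1/12) + 1/4·log_10(1/4) + 1/8·log_10(1/8)]
H(X,Y) = 0.7464 dits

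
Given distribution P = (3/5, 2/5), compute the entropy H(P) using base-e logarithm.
0.6730 nats

Shannon entropy is H(X) = -Σ p(x) log p(x).

For P = (3/5, 2/5):
H = -3/5 × log_e(3/5) -2/5 × log_e(2/5)
H = 0.6730 nats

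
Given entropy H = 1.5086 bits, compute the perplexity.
2.8453

Perplexity is 2^H (or exp(H) for natural log).

H = 1.5086 bits
Perplexity = 2^1.5086 = 2.8453

Interpretation: The model's uncertainty is equivalent to choosing uniformly among 2.8 options.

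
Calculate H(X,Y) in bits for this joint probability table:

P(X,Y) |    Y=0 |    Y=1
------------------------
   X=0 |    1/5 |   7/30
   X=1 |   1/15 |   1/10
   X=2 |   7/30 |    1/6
2.4676 bits

Joint entropy is H(X,Y) = -Σ_{x,y} p(x,y) log p(x,y).

Summing over all non-zero entries:
H(X,Y) = -[1/5·log_2(1/5) + 7/30·log_2(7/30) + 1/15·log_2(1/15) + 1/10·log_2(1/10) + 7/30·log_2(7/30) + 1/6·log_2(1/6)]
H(X,Y) = 2.4676 bits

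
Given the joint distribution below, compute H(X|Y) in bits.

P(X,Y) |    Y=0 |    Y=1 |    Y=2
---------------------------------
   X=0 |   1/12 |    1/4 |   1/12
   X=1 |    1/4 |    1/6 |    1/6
0.9046 bits

Using the chain rule: H(X|Y) = H(X,Y) - H(Y)

First, compute H(X,Y) = 2.4591 bits

Marginal P(Y) = (1/3, 5/12, 1/4)
H(Y) = 1.5546 bits

H(X|Y) = H(X,Y) - H(Y) = 2.4591 - 1.5546 = 0.9046 bits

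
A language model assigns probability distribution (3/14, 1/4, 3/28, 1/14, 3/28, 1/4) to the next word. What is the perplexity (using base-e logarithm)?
5.4215

Perplexity is e^H (or exp(H) for natural log).

First, H = -Σ p log p = 1.6904 nats
Perplexity = e^1.6904 = 5.4215

Interpretation: The model's uncertainty is equivalent to choosing uniformly among 5.4 options.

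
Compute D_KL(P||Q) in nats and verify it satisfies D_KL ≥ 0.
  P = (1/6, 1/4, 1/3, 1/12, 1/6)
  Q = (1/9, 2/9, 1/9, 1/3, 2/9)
0.2998 nats

KL divergence satisfies the Gibbs inequality: D_KL(P||Q) ≥ 0 for all distributions P, Q.

D_KL(P||Q) = Σ p(x) log(p(x)/q(x))
Term by term:
  x=0: 1/6 × log_e[(1/6)/(1/9)] = 0.0676
  x=1: 1/4 × log_e[(1/4)/(2/9)] = 0.0294
  x=2: 1/3 × log_e[(1/3)/(1/9)] = 0.3662
  x=3: 1/12 × log_e[(1/12)/(1/3)] = -0.1155
  x=4: 1/6 × log_e[(1/6)/(2/9)] = -0.0479
D_KL(P||Q) = 0.2998 nats

D_KL(P||Q) = 0.2998 ≥ 0 ✓

This non-negativity is a fundamental property: relative entropy cannot be negative because it measures how different Q is from P.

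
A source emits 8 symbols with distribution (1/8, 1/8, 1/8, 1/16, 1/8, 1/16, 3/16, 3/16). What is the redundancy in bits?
0.0944 bits

Redundancy measures how far a source is from maximum entropy:
R = H_max - H(X)

Maximum entropy for 8 symbols: H_max = log_2(8) = 3.0000 bits
Actual entropy: H(X) = 2.9056 bits
Redundancy: R = 3.0000 - 2.9056 = 0.0944 bits

This redundancy represents potential for compression: the source could be compressed by 0.0944 bits per symbol.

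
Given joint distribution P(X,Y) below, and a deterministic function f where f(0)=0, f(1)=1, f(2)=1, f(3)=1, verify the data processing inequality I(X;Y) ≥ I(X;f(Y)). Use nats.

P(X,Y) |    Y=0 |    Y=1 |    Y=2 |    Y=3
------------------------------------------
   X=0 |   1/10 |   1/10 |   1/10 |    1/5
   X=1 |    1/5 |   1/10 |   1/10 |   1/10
I(X;Y) = 0.0340, I(X;f(Y)) = 0.0242, inequality holds: 0.0340 ≥ 0.0242

Data Processing Inequality: For any Markov chain X → Y → Z, we have I(X;Y) ≥ I(X;Z).

Here Z = f(Y) is a deterministic function of Y, forming X → Y → Z.

Original I(X;Y) = 0.0340 nats

After applying f:
P(X,Z) where Z=f(Y):
- P(X,Z=0) = P(X,Y=0)
- P(X,Z=1) = P(X,Y=1) + P(X,Y=2) + P(X,Y=3)

I(X;Z) = I(X;f(Y)) = 0.0242 nats

Verification: 0.0340 ≥ 0.0242 ✓

Information cannot be created by processing; the function f can only lose information about X.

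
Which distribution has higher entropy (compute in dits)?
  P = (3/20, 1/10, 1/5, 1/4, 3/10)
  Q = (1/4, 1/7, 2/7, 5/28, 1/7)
Q

Computing entropies in dits:
H(P) = 0.6708
H(Q) = 0.6810

Distribution Q has higher entropy.

Intuition: The distribution closer to uniform (more spread out) has higher entropy.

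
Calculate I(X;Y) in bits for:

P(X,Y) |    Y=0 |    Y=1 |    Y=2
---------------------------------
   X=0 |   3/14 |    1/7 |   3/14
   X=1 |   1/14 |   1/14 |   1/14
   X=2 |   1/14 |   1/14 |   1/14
0.0060 bits

Mutual information: I(X;Y) = H(X) + H(Y) - H(X,Y)

Marginals:
P(X) = (4/7, 3/14, 3/14), H(X) = 1.4138 bits
P(Y) = (5/14, 2/7, 5/14), H(Y) = 1.5774 bits

Joint entropy: H(X,Y) = 2.9852 bits

I(X;Y) = 1.4138 + 1.5774 - 2.9852 = 0.0060 bits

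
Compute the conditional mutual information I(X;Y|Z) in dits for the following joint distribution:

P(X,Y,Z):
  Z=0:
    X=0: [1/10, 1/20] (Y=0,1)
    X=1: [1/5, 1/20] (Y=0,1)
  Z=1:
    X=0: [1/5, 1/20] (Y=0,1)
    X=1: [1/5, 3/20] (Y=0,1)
0.0096 dits

Conditional mutual information: I(X;Y|Z) = H(X|Z) + H(Y|Z) - H(X,Y|Z)

H(Z) = 0.2923
H(X,Z) = 0.5842 → H(X|Z) = 0.2919
H(Y,Z) = 0.5558 → H(Y|Z) = 0.2635
H(X,Y,Z) = 0.8381 → H(X,Y|Z) = 0.5458

I(X;Y|Z) = 0.2919 + 0.2635 - 0.5458 = 0.0096 dits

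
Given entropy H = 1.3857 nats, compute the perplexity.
3.9976

Perplexity is e^H (or exp(H) for natural log).

H = 1.3857 nats
Perplexity = e^1.3857 = 3.9976

Interpretation: The model's uncertainty is equivalent to choosing uniformly among 4.0 options.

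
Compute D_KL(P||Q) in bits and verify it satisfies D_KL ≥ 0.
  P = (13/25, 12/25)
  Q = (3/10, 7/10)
0.1514 bits

KL divergence satisfies the Gibbs inequality: D_KL(P||Q) ≥ 0 for all distributions P, Q.

D_KL(P||Q) = Σ p(x) log(p(x)/q(x))
Term by term:
  x=0: 13/25 × log_2[(13/25)/(3/10)] = 0.4126
  x=1: 12/25 × log_2[(12/25)/(7/10)] = -0.2613
D_KL(P||Q) = 0.1514 bits

D_KL(P||Q) = 0.1514 ≥ 0 ✓

This non-negativity is a fundamental property: relative entropy cannot be negative because it measures how different Q is from P.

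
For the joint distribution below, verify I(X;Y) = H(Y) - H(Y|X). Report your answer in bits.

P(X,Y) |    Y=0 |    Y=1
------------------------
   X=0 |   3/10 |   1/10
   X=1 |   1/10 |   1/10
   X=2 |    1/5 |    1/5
I(X;Y) = 0.0464 bits

Mutual information has multiple equivalent forms:
- I(X;Y) = H(X) - H(X|Y)
- I(X;Y) = H(Y) - H(Y|X)
- I(X;Y) = H(X) + H(Y) - H(X,Y)

Computing all quantities:
H(X) = 1.5219, H(Y) = 0.9710, H(X,Y) = 2.4464
H(X|Y) = 1.4755, H(Y|X) = 0.9245

Verification:
H(X) - H(X|Y) = 1.5219 - 1.4755 = 0.0464
H(Y) - H(Y|X) = 0.9710 - 0.9245 = 0.0464
H(X) + H(Y) - H(X,Y) = 1.5219 + 0.9710 - 2.4464 = 0.0464

All forms give I(X;Y) = 0.0464 bits. ✓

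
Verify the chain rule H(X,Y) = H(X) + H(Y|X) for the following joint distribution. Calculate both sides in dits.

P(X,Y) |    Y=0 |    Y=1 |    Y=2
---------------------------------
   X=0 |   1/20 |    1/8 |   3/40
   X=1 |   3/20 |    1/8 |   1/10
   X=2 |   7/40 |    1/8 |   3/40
H(X,Y) = 0.9285, H(X) = 0.4700, H(Y|X) = 0.4585 (all in dits)

Chain rule: H(X,Y) = H(X) + H(Y|X)

Left side — joint entropy directly:
H(X,Y) = -Σ p(x,y) log p(x,y) = 0.9285 dits

Right side — compute H(Y|X) from the conditional distributions:
P(X) = (1/4, 3/8, 3/8), so H(X) = 0.4700 dits
H(Y|X) = Σ_x P(X=x) · H(Y|X=x):
  P(Y|X=0) = (1/5, 1/2, 3/10), H(Y|X=0) = 0.4472, weight P(X=0) = 1/4
  P(Y|X=1) = (2/5, 1/3, 4/15), H(Y|X=1) = 0.4713, weight P(X=1) = 3/8
  P(Y|X=2) = (7/15, 1/3, 1/5), H(Y|X=2) = 0.4533, weight P(X=2) = 3/8
H(Y|X) = 0.4585 dits

H(X) + H(Y|X) = 0.4700 + 0.4585 = 0.9285 dits

Both sides equal 0.9285 dits. ✓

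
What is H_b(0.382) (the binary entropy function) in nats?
0.6650 nats

The binary entropy function is:
H(p) = -p log(p) - (1-p) log(1-p)

H(0.382) = -0.382 × log_e(0.382) - 0.618 × log_e(0.618)
H(0.382) = 0.6650 nats

Note: Binary entropy is maximized at p=0.5 (H=1 bit) and minimized at p=0 or p=1 (H=0).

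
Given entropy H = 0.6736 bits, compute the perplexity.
1.5950

Perplexity is 2^H (or exp(H) for natural log).

H = 0.6736 bits
Perplexity = 2^0.6736 = 1.5950

Interpretation: The model's uncertainty is equivalent to choosing uniformly among 1.6 options.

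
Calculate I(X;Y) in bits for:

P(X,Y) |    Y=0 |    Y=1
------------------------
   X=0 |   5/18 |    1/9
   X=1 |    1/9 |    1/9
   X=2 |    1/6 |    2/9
0.0501 bits

Mutual information: I(X;Y) = H(X) + H(Y) - H(X,Y)

Marginals:
P(X) = (7/18, 2/9, 7/18), H(X) = 1.5420 bits
P(Y) = (5/9, 4/9), H(Y) = 0.9911 bits

Joint entropy: H(X,Y) = 2.4830 bits

I(X;Y) = 1.5420 + 0.9911 - 2.4830 = 0.0501 bits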